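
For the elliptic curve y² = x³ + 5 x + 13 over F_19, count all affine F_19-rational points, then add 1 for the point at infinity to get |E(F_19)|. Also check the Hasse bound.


Affine points = {(1, 0), (3, 6), (3, 13), (5, 7), (5, 12), (7, 7), (7, 12), (15, 9), (15, 10), (16, 3), (16, 16), (18, 8), (18, 11)}; affine count = 13; |E(F_19)| = 14.

Discriminant check: Δ ∝ 4a³ + 27b² = 4·5³ + 27·13² = 4·125 + 27·169 ≡ 9 (mod 19). Nonzero ⇒ E is nonsingular.
For each x ∈ F_19, compute rhs = x³ + 5·x + 13 mod 19, then count y ∈ F_19 with y² ≡ rhs.
  x = 0: rhs = 13, matching y values: none (0 points).
  x = 1: rhs = 0, matching y values: 0 (1 points).
  x = 2: rhs = 12, matching y values: none (0 points).
  x = 3: rhs = 17, matching y values: 6, 13 (2 points).
  x = 4: rhs = 2, matching y values: none (0 points).
  x = 5: rhs = 11, matching y values: 7, 12 (2 points).
  x = 6: rhs = 12, matching y values: none (0 points).
  x = 7: rhs = 11, matching y values: 7, 12 (2 points).
  x = 8: rhs = 14, matching y values: none (0 points).
  x = 9: rhs = 8, matching y values: none (0 points).
  x = 10: rhs = 18, matching y values: none (0 points).
  x = 11: rhs = 12, matching y values: none (0 points).
  x = 12: rhs = 15, matching y values: none (0 points).
  x = 13: rhs = 14, matching y values: none (0 points).
  x = 14: rhs = 15, matching y values: none (0 points).
  x = 15: rhs = 5, matching y values: 9, 10 (2 points).
  x = 16: rhs = 9, matching y values: 3, 16 (2 points).
  x = 17: rhs = 14, matching y values: none (0 points).
  x = 18: rhs = 7, matching y values: 8, 11 (2 points).
Total affine count: 13.
Full point count |E(F_19)| = 13 + 1 = 14.
Hasse bound: |14 − (19+1)| = |-6| = 6 ≤ 2√19 ≈ 8.7178 ✓.


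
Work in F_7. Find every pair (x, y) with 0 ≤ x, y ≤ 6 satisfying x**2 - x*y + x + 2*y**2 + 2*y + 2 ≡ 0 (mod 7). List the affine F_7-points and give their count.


Affine F_7-points: {(0, 2), (0, 4), (1, 1), (1, 2), (3, 0), (3, 4), (6, 1)}; count = 7.

For each of the 49 pairs (x, y) ∈ F_7², evaluate f(x, y) mod 7. Record the zeros.
  x = 0: [0↦2, 1↦6, 2↦0, 3↦5, 4↦0, 5↦6, 6↦2]  zeros at y ∈ {2, 4}
  x = 1: [0↦4, 1↦0, 2↦0, 3↦4, 4↦5, 5↦3, 6↦5]  zeros at y ∈ {1, 2}
  x = 2: [0↦1, 1↦3, 2↦2, 3↦5, 4↦5, 5↦2, 6↦3]  zeros at y ∈ ∅
  x = 3: [0↦0, 1↦1, 2↦6, 3↦1, 4↦0, 5↦3, 6↦3]  zeros at y ∈ {0, 4}
  x = 4: [0↦1, 1↦1, 2↦5, 3↦6, 4↦4, 5↦6, 6↦5]  zeros at y ∈ ∅
  x = 5: [0↦4, 1↦3, 2↦6, 3↦6, 4↦3, 5↦4, 6↦2]  zeros at y ∈ ∅
  x = 6: [0↦2, 1↦0, 2↦2, 3↦1, 4↦4, 5↦4, 6↦1]  zeros at y ∈ {1}
Collecting zeros: affine points = {(0, 2), (0, 4), (1, 1), (1, 2), (3, 0), (3, 4), (6, 1)}.
Total count |C(F_7)_aff| = 7.


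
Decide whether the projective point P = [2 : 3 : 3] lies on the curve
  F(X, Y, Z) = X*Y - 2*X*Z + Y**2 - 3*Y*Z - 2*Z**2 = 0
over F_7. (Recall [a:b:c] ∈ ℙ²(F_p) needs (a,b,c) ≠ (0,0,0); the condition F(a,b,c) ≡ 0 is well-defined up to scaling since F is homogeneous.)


F(2,3,3) ≡ 0 (mod 7); P is on the curve.

Evaluate F(2, 3, 3) term-by-term (mod 7).
  X*Y ↦ 1·2·3·1 = 6
  -2*X*Z ↦ -2·2·1·3 = -12
  Y**2 ↦ 1·1·9·1 = 9
  -3*Y*Z ↦ -3·1·3·3 = -27
  -2*Z**2 ↦ -2·1·1·9 = -18
Sum: F(2, 3, 3) = (6) + (-12) + (9) + (-27) + (-18) = -42.
Reducing mod 7: -42 ≡ 0 (mod 7).
Since F(a, b, c) ≡ 0 (mod 7), P lies on the curve.


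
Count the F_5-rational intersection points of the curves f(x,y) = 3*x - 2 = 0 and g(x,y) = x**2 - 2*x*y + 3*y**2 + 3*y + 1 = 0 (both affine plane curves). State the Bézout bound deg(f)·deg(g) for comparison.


Common zeros: {(4, 1), (4, 4)}; count = 2; Bézout bound = 2.

deg(f) = 1, deg(g) = 2, so Bézout bound = 2.
Scan x ∈ F_5. For each x, list the y ∈ F_5 with f(x, y) ≡ 0 and those with g(x, y) ≡ 0 (mod 5); the common zeros in that column are the intersection.
  x = 0: f ≡ 0 at y ∈ ∅; g ≡ 0 at y ∈ ∅; common: ∅.
  x = 1: f ≡ 0 at y ∈ ∅; g ≡ 0 at y ∈ ∅; common: ∅.
  x = 2: f ≡ 0 at y ∈ ∅; g ≡ 0 at y ∈ {0, 2}; common: ∅.
  x = 3: f ≡ 0 at y ∈ ∅; g ≡ 0 at y ∈ {0, 1}; common: ∅.
  x = 4: f ≡ 0 at y ∈ {0, 1, 2, 3, 4}; g ≡ 0 at y ∈ {1, 4}; common: {1, 4}.
Collecting: common zeros = {(4, 1), (4, 4)}, so the count is 2.
Comparison with the Bézout bound: 2 ≤ 2 = deg(f)·deg(g), as expected for curves with no common component (the bound is attained).


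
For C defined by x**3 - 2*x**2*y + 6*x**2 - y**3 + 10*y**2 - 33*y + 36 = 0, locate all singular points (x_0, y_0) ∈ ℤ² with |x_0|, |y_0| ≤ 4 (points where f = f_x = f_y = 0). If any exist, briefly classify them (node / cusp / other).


Singular points: {(0, 3)}; classification: cusp.

Compute partial derivatives:
  f_x = 3*x**2 - 4*x*y + 12*x.
  f_y = -2*x**2 - 3*y**2 + 20*y - 33.
Scan x_0 ∈ {−4, ..., 4}. For each x_0, f_y(x_0, y) is a polynomial in y; find its integer roots y ∈ {−4, ..., 4}, then test f_x and f at those candidates.
  x = -4: f_y(-4, y) = -3*y**2 + 20*y - 65; no integer root y with |y| ≤ 4.
  x = -3: f_y(-3, y) = -3*y**2 + 20*y - 51; no integer root y with |y| ≤ 4.
  x = -2: f_y(-2, y) = -3*y**2 + 20*y - 41; no integer root y with |y| ≤ 4.
  x = -1: f_y(-1, y) = -3*y**2 + 20*y - 35; no integer root y with |y| ≤ 4.
  x = 0: f_y(0, y) = -3*y**2 + 20*y - 33; vanishes at y ∈ {3}. (0, 3): f_x = 0, f = 0 — SINGULAR.
  x = 1: f_y(1, y) = -3*y**2 + 20*y - 35; no integer root y with |y| ≤ 4.
  x = 2: f_y(2, y) = -3*y**2 + 20*y - 41; no integer root y with |y| ≤ 4.
  x = 3: f_y(3, y) = -3*y**2 + 20*y - 51; no integer root y with |y| ≤ 4.
  x = 4: f_y(4, y) = -3*y**2 + 20*y - 65; no integer root y with |y| ≤ 4.
Only singular point on the grid: (0, 3).
Classify: substitute x = 0 + u, y = 3 + v and expand: f = u**3 - 2*u**2*v - v**3 + v**2.
No constant or linear terms (consistent with a singular point). Quadratic part: v**2. Cubic part: u**3 - 2*u**2*v - v**3.
The quadratic part v**2 is a perfect square, so there is a single (double) tangent line v = 0, i.e. y = 3. Restricting the cubic part to that line (v = 0) leaves u**3 ≠ 0, so f is not divisible by v and the branch is v² ≈ -u**3 to lowest order — this is a cusp.
Classification: cusp.


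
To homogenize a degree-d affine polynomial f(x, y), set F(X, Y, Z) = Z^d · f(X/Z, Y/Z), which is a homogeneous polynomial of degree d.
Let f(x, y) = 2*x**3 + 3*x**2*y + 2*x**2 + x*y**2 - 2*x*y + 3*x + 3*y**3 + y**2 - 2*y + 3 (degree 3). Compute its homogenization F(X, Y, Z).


F(X, Y, Z) = 2*X**3 + 3*X**2*Y + 2*X**2*Z + X*Y**2 - 2*X*Y*Z + 3*X*Z**2 + 3*Y**3 + Y**2*Z - 2*Y*Z**2 + 3*Z**3

deg(f) = 3.
Substitute x = X/Z, y = Y/Z into f, then multiply by Z^3.
  monomial 2·x^3·y^0 ↦ 2·X^3·Y^0·Z^0.
  monomial 3·x^2·y^1 ↦ 3·X^2·Y^1·Z^0.
  monomial 2·x^2·y^0 ↦ 2·X^2·Y^0·Z^1.
  monomial 1·x^1·y^2 ↦ 1·X^1·Y^2·Z^0.
  monomial -2·x^1·y^1 ↦ -2·X^1·Y^1·Z^1.
  monomial 3·x^1·y^0 ↦ 3·X^1·Y^0·Z^2.
  monomial 3·x^0·y^3 ↦ 3·X^0·Y^3·Z^0.
  monomial 1·x^0·y^2 ↦ 1·X^0·Y^2·Z^1.
  monomial -2·x^0·y^1 ↦ -2·X^0·Y^1·Z^2.
  monomial 3·x^0·y^0 ↦ 3·X^0·Y^0·Z^3.
Collecting: F(X, Y, Z) = 2*X**3 + 3*X**2*Y + 2*X**2*Z + X*Y**2 - 2*X*Y*Z + 3*X*Z**2 + 3*Y**3 + Y**2*Z - 2*Y*Z**2 + 3*Z**3.


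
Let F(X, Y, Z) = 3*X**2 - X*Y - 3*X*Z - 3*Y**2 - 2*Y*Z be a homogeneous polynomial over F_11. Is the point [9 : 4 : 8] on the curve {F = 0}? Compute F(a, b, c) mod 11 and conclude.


F(9,4,8) ≡ 0 (mod 11); P is on the curve.

Evaluate F(9, 4, 8) term-by-term (mod 11).
  3*X**2 ↦ 3·81·1·1 = 243
  -X*Y ↦ -1·9·4·1 = -36
  -3*X*Z ↦ -3·9·1·8 = -216
  -3*Y**2 ↦ -3·1·16·1 = -48
  -2*Y*Z ↦ -2·1·4·8 = -64
Sum: F(9, 4, 8) = (243) + (-36) + (-216) + (-48) + (-64) = -121.
Reducing mod 11: -121 ≡ 0 (mod 11).
Since F(a, b, c) ≡ 0 (mod 11), P lies on the curve.


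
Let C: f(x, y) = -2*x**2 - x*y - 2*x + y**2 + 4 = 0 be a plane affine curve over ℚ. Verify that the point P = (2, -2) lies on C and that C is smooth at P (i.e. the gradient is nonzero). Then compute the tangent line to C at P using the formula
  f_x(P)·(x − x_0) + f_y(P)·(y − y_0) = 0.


Tangent line at P: -8*x - 6*y + 4 = 0.

Step 1: f(2, -2) = 0, so P lies on C.
Step 2: partial derivatives
  f_x(x, y) = -4*x - y - 2, f_y(x, y) = -x + 2*y.
  f_x(P) = -8, f_y(P) = -6 (gradient nonzero, so P is smooth).
Step 3: tangent line at P: -8·(x − 2) + -6·(y − -2) = 0.
Expanding: -8*x - 6*y + 4 = 0.


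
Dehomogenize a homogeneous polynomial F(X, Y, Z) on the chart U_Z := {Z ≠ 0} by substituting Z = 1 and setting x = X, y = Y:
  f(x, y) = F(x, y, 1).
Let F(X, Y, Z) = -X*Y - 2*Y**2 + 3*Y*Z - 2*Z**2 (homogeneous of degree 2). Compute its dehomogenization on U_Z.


f(x, y) = -x*y - 2*y**2 + 3*y - 2

On U_Z we set Z = 1. Each monomial c·X^i·Y^j·Z^k in F becomes c·x^i·y^j·1^k = c·x^i·y^j.
Substituting Z = 1: F(X, Y, 1) = -x*y - 2*y**2 + 3*y - 2.
Note: deg(f) ≤ deg(F) = 2; strict inequality happens when F is divisible by Z (lost terms).


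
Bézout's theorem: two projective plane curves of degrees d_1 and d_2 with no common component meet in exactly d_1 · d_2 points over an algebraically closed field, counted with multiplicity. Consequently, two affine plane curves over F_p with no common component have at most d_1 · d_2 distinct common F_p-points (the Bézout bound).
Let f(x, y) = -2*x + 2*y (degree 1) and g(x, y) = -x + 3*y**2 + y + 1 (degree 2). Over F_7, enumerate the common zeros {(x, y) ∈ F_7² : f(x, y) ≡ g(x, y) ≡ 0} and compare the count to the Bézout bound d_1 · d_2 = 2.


Common zeros: {(3, 3), (4, 4)}; count = 2; Bézout bound = 2.

deg(f) = 1, deg(g) = 2, so Bézout bound = 2.
Scan x ∈ F_7. For each x, list the y ∈ F_7 with f(x, y) ≡ 0 and those with g(x, y) ≡ 0 (mod 7); the common zeros in that column are the intersection.
  x = 0: f ≡ 0 at y ∈ {0}; g ≡ 0 at y ∈ ∅; common: ∅.
  x = 1: f ≡ 0 at y ∈ {1}; g ≡ 0 at y ∈ {0, 2}; common: ∅.
  x = 2: f ≡ 0 at y ∈ {2}; g ≡ 0 at y ∈ ∅; common: ∅.
  x = 3: f ≡ 0 at y ∈ {3}; g ≡ 0 at y ∈ {3, 6}; common: {3}.
  x = 4: f ≡ 0 at y ∈ {4}; g ≡ 0 at y ∈ {4, 5}; common: {4}.
  x = 5: f ≡ 0 at y ∈ {5}; g ≡ 0 at y ∈ {1}; common: ∅.
  x = 6: f ≡ 0 at y ∈ {6}; g ≡ 0 at y ∈ ∅; common: ∅.
Collecting: common zeros = {(3, 3), (4, 4)}, so the count is 2.
Comparison with the Bézout bound: 2 ≤ 2 = deg(f)·deg(g), as expected for curves with no common component (the bound is attained).


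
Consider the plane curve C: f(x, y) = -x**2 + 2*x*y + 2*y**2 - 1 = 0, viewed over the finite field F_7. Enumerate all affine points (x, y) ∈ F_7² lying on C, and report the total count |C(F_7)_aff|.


Affine F_7-points: {(0, 2), (0, 5), (2, 6), (3, 5), (3, 6), (4, 1), (4, 2), (5, 1)}; count = 8.

For each of the 49 pairs (x, y) ∈ F_7², evaluate f(x, y) mod 7. Record the zeros.
  x = 0: [0↦6, 1↦1, 2↦0, 3↦3, 4↦3, 5↦0, 6↦1]  zeros at y ∈ {2, 5}
  x = 1: [0↦5, 1↦2, 2↦3, 3↦1, 4↦3, 5↦2, 6↦5]  zeros at y ∈ ∅
  x = 2: [0↦2, 1↦1, 2↦4, 3↦4, 4↦1, 5↦2, 6↦0]  zeros at y ∈ {6}
  x = 3: [0↦4, 1↦5, 2↦3, 3↦5, 4↦4, 5↦0, 6↦0]  zeros at y ∈ {5, 6}
  x = 4: [0↦4, 1↦0, 2↦0, 3↦4, 4↦5, 5↦3, 6↦5]  zeros at y ∈ {1, 2}
  x = 5: [0↦2, 1↦0, 2↦2, 3↦1, 4↦4, 5↦4, 6↦1]  zeros at y ∈ {1}
  x = 6: [0↦5, 1↦5, 2↦2, 3↦3, 4↦1, 5↦3, 6↦2]  zeros at y ∈ ∅
Collecting zeros: affine points = {(0, 2), (0, 5), (2, 6), (3, 5), (3, 6), (4, 1), (4, 2), (5, 1)}.
Total count |C(F_7)_aff| = 8.


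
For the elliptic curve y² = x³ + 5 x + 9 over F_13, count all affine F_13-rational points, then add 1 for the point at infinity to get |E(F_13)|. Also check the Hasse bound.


Affine points = {(0, 3), (0, 10), (2, 1), (2, 12), (3, 5), (3, 8), (5, 4), (5, 9), (7, 6), (7, 7), (9, 4), (9, 9), (11, 2), (11, 11), (12, 4), (12, 9)}; affine count = 16; |E(F_13)| = 17.

Discriminant check: Δ ∝ 4a³ + 27b² = 4·5³ + 27·9² = 4·125 + 27·81 ≡ 9 (mod 13). Nonzero ⇒ E is nonsingular.
For each x ∈ F_13, compute rhs = x³ + 5·x + 9 mod 13, then count y ∈ F_13 with y² ≡ rhs.
  x = 0: rhs = 9, matching y values: 3, 10 (2 points).
  x = 1: rhs = 2, matching y values: none (0 points).
  x = 2: rhs = 1, matching y values: 1, 12 (2 points).
  x = 3: rhs = 12, matching y values: 5, 8 (2 points).
  x = 4: rhs = 2, matching y values: none (0 points).
  x = 5: rhs = 3, matching y values: 4, 9 (2 points).
  x = 6: rhs = 8, matching y values: none (0 points).
  x = 7: rhs = 10, matching y values: 6, 7 (2 points).
  x = 8: rhs = 2, matching y values: none (0 points).
  x = 9: rhs = 3, matching y values: 4, 9 (2 points).
  x = 10: rhs = 6, matching y values: none (0 points).
  x = 11: rhs = 4, matching y values: 2, 11 (2 points).
  x = 12: rhs = 3, matching y values: 4, 9 (2 points).
Total affine count: 16.
Full point count |E(F_13)| = 16 + 1 = 17.
Hasse bound: |17 − (13+1)| = |3| = 3 ≤ 2√13 ≈ 7.2111 ✓.


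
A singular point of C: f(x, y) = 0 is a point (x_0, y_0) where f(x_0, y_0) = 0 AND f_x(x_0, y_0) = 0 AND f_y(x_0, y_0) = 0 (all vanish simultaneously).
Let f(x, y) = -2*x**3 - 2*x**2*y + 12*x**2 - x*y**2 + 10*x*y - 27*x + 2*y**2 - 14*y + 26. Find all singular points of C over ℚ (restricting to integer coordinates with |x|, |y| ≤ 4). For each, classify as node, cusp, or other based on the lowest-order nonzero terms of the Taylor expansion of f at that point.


Singular points: {(1, 3)}; classification: cusp.

Compute partial derivatives:
  f_x = -6*x**2 - 4*x*y + 24*x - y**2 + 10*y - 27.
  f_y = -2*x**2 - 2*x*y + 10*x + 4*y - 14.
Scan x_0 ∈ {−4, ..., 4}. For each x_0, f_y(x_0, y) is a polynomial in y; find its integer roots y ∈ {−4, ..., 4}, then test f_x and f at those candidates.
  x = -4: f_y(-4, y) = 12*y - 86; no integer root y with |y| ≤ 4.
  x = -3: f_y(-3, y) = 10*y - 62; no integer root y with |y| ≤ 4.
  x = -2: f_y(-2, y) = 8*y - 42; no integer root y with |y| ≤ 4.
  x = -1: f_y(-1, y) = 6*y - 26; no integer root y with |y| ≤ 4.
  x = 0: f_y(0, y) = 4*y - 14; no integer root y with |y| ≤ 4.
  x = 1: f_y(1, y) = 2*y - 6; vanishes at y ∈ {3}. (1, 3): f_x = 0, f = 0 — SINGULAR.
  x = 2: f_y(2, y) = -2; no integer root y with |y| ≤ 4.
  x = 3: f_y(3, y) = -2*y - 2; vanishes at y ∈ {-1}. (3, -1): f_x = -8 ≠ 0.
  x = 4: f_y(4, y) = -4*y - 6; no integer root y with |y| ≤ 4.
Only singular point on the grid: (1, 3).
Classify: substitute x = 1 + u, y = 3 + v and expand: f = -2*u**3 - 2*u**2*v - u*v**2 + v**2.
No constant or linear terms (consistent with a singular point). Quadratic part: v**2. Cubic part: -2*u**3 - 2*u**2*v - u*v**2.
The quadratic part v**2 is a perfect square, so there is a single (double) tangent line v = 0, i.e. y = 3. Restricting the cubic part to that line (v = 0) leaves -2*u**3 ≠ 0, so f is not divisible by v and the branch is v² ≈ 2*u**3 to lowest order — this is a cusp.
Classification: cusp.


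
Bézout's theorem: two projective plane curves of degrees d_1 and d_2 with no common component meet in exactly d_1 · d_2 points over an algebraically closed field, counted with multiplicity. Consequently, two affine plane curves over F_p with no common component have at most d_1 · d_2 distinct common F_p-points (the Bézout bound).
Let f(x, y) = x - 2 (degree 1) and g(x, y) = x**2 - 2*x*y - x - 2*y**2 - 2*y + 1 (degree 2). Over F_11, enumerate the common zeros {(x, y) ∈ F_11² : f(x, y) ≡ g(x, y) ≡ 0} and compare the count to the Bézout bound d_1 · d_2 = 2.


Common zeros: {(2, 3), (2, 5)}; count = 2; Bézout bound = 2.

deg(f) = 1, deg(g) = 2, so Bézout bound = 2.
Scan x ∈ F_11. For each x, list the y ∈ F_11 with f(x, y) ≡ 0 and those with g(x, y) ≡ 0 (mod 11); the common zeros in that column are the intersection.
  x = 0: f ≡ 0 at y ∈ ∅; g ≡ 0 at y ∈ {2, 8}; common: ∅.
  x = 1: f ≡ 0 at y ∈ ∅; g ≡ 0 at y ∈ ∅; common: ∅.
  x = 2: f ≡ 0 at y ∈ {0, 1, 2, 3, 4, 5, 6, 7, 8, 9, 10}; g ≡ 0 at y ∈ {3, 5}; common: {3, 5}.
  x = 3: f ≡ 0 at y ∈ ∅; g ≡ 0 at y ∈ ∅; common: ∅.
  x = 4: f ≡ 0 at y ∈ ∅; g ≡ 0 at y ∈ ∅; common: ∅.
  x = 5: f ≡ 0 at y ∈ ∅; g ≡ 0 at y ∈ {2, 3}; common: ∅.
  x = 6: f ≡ 0 at y ∈ ∅; g ≡ 0 at y ∈ {7, 8}; common: ∅.
  x = 7: f ≡ 0 at y ∈ ∅; g ≡ 0 at y ∈ ∅; common: ∅.
  x = 8: f ≡ 0 at y ∈ ∅; g ≡ 0 at y ∈ ∅; common: ∅.
  x = 9: f ≡ 0 at y ∈ ∅; g ≡ 0 at y ∈ {5, 7}; common: ∅.
  x = 10: f ≡ 0 at y ∈ ∅; g ≡ 0 at y ∈ ∅; common: ∅.
Collecting: common zeros = {(2, 3), (2, 5)}, so the count is 2.
Comparison with the Bézout bound: 2 ≤ 2 = deg(f)·deg(g), as expected for curves with no common component (the bound is attained).


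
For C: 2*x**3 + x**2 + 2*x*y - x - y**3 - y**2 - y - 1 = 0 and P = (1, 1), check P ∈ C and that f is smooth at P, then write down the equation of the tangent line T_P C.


Tangent line at P: 9*x - 4*y - 5 = 0.

Step 1: f(1, 1) = 0, so P lies on C.
Step 2: partial derivatives
  f_x(x, y) = 6*x**2 + 2*x + 2*y - 1, f_y(x, y) = 2*x - 3*y**2 - 2*y - 1.
  f_x(P) = 9, f_y(P) = -4 (gradient nonzero, so P is smooth).
Step 3: tangent line at P: 9·(x − 1) + -4·(y − 1) = 0.
Expanding: 9*x - 4*y - 5 = 0.


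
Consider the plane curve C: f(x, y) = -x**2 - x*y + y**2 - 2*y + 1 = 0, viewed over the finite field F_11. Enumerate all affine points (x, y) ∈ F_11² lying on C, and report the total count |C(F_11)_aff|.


Affine F_11-points: {(0, 1), (1, 0), (1, 3), (7, 3), (7, 6), (8, 5), (9, 5), (9, 6), (10, 0), (10, 1)}; count = 10.

For each of the 121 pairs (x, y) ∈ F_11², evaluate f(x, y) mod 11. Record the zeros.
  x = 0: [0↦1, 1↦0, 2↦1, 3↦4, 4↦9, 5↦5, 6↦3, 7↦3, 8↦5, 9↦9, 10↦4]  zeros at y ∈ {1}
  x = 1: [0↦0, 1↦9, 2↦9, 3↦0, 4↦4, 5↦10, 6↦7, 7↦6, 8↦7, 9↦10, 10↦4]  zeros at y ∈ {0, 3}
  x = 2: [0↦8, 1↦5, 2↦4, 3↦5, 4↦8, 5↦2, 6↦9, 7↦7, 8↦7, 9↦9, 10↦2]  zeros at y ∈ ∅
  x = 3: [0↦3, 1↦10, 2↦8, 3↦8, 4↦10, 5↦3, 6↦9, 7↦6, 8↦5, 9↦6, 10↦9]  zeros at y ∈ ∅
  x = 4: [0↦7, 1↦2, 2↦10, 3↦9, 4↦10, 5↦2, 6↦7, 7↦3, 8↦1, 9↦1, 10↦3]  zeros at y ∈ ∅
  x = 5: [0↦9, 1↦3, 2↦10, 3↦8, 4↦8, 5↦10, 6↦3, 7↦9, 8↦6, 9↦5, 10↦6]  zeros at y ∈ ∅
  x = 6: [0↦9, 1↦2, 2↦8, 3↦5, 4↦4, 5↦5, 6↦8, 7↦2, 8↦9, 9↦7, 10↦7]  zeros at y ∈ ∅
  x = 7: [0↦7, 1↦10, 2↦4, 3↦0, 4↦9, 5↦9, 6↦0, 7↦4, 8↦10, 9↦7, 10↦6]  zeros at y ∈ {3, 6}
  x = 8: [0↦3, 1↦5, 2↦9, 3↦4, 4↦1, 5↦0, 6↦1, 7↦4, 8↦9, 9↦5, 10↦3]  zeros at y ∈ {5}
  x = 9: [0↦8, 1↦9, 2↦1, 3↦6, 4↦2, 5↦0, 6↦0, 7↦2, 8↦6, 9↦1, 10↦9]  zeros at y ∈ {5, 6}
  x = 10: [0↦0, 1↦0, 2↦2, 3↦6, 4↦1, 5↦9, 6↦8, 7↦9, 8↦1, 9↦6, 10↦2]  zeros at y ∈ {0, 1}
Collecting zeros: affine points = {(0, 1), (1, 0), (1, 3), (7, 3), (7, 6), (8, 5), (9, 5), (9, 6), (10, 0), (10, 1)}.
Total count |C(F_11)_aff| = 10.


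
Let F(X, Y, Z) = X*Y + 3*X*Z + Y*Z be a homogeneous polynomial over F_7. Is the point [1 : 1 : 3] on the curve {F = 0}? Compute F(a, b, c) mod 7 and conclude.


F(1,1,3) ≡ 6 (mod 7); P is NOT on the curve.

Evaluate F(1, 1, 3) term-by-term (mod 7).
  X*Y ↦ 1·1·1·1 = 1
  3*X*Z ↦ 3·1·1·3 = 9
  Y*Z ↦ 1·1·1·3 = 3
Sum: F(1, 1, 3) = (1) + (9) + (3) = 13.
Reducing mod 7: 13 ≡ 6 (mod 7).
Since F(a, b, c) ≡ 6 ≠ 0 (mod 7), P does NOT lie on the curve.


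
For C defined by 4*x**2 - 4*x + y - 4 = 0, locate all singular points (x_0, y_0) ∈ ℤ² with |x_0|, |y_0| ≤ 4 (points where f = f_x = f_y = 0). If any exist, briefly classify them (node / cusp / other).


No singular points in the scanned grid; C is smooth there.

Compute partial derivatives:
  f_x = 8*x - 4.
  f_y = 1.
f_y = 1 is a nonzero constant, so f_y never vanishes: no point (x, y) can satisfy f = f_x = f_y = 0. In particular no (x, y) ∈ {−4, ..., 4}² is singular; the curve is smooth.


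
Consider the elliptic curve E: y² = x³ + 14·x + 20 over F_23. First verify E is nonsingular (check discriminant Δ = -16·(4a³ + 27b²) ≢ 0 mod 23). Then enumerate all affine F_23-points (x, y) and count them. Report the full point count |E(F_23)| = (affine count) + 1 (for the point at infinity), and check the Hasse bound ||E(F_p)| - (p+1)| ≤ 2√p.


Affine points = {(1, 9), (1, 14), (4, 5), (4, 18), (5, 10), (5, 13), (7, 1), (7, 22), (8, 0), (9, 1), (9, 22), (14, 4), (14, 19), (16, 4), (16, 19), (18, 3), (18, 20)}; affine count = 17; |E(F_23)| = 18.

Discriminant check: Δ ∝ 4a³ + 27b² = 4·14³ + 27·20² = 4·2744 + 27·400 ≡ 18 (mod 23). Nonzero ⇒ E is nonsingular.
For each x ∈ F_23, compute rhs = x³ + 14·x + 20 mod 23, then count y ∈ F_23 with y² ≡ rhs.
  x = 0: rhs = 20, matching y values: none (0 points).
  x = 1: rhs = 12, matching y values: 9, 14 (2 points).
  x = 2: rhs = 10, matching y values: none (0 points).
  x = 3: rhs = 20, matching y values: none (0 points).
  x = 4: rhs = 2, matching y values: 5, 18 (2 points).
  x = 5: rhs = 8, matching y values: 10, 13 (2 points).
  x = 6: rhs = 21, matching y values: none (0 points).
  x = 7: rhs = 1, matching y values: 1, 22 (2 points).
  x = 8: rhs = 0, matching y values: 0 (1 points).
  x = 9: rhs = 1, matching y values: 1, 22 (2 points).
  x = 10: rhs = 10, matching y values: none (0 points).
  x = 11: rhs = 10, matching y values: none (0 points).
  x = 12: rhs = 7, matching y values: none (0 points).
  x = 13: rhs = 7, matching y values: none (0 points).
  x = 14: rhs = 16, matching y values: 4, 19 (2 points).
  x = 15: rhs = 17, matching y values: none (0 points).
  x = 16: rhs = 16, matching y values: 4, 19 (2 points).
  x = 17: rhs = 19, matching y values: none (0 points).
  x = 18: rhs = 9, matching y values: 3, 20 (2 points).
  x = 19: rhs = 15, matching y values: none (0 points).
  x = 20: rhs = 20, matching y values: none (0 points).
  x = 21: rhs = 7, matching y values: none (0 points).
  x = 22: rhs = 5, matching y values: none (0 points).
Total affine count: 17.
Full point count |E(F_23)| = 17 + 1 = 18.
Hasse bound: |18 − (23+1)| = |-6| = 6 ≤ 2√23 ≈ 9.5917 ✓.


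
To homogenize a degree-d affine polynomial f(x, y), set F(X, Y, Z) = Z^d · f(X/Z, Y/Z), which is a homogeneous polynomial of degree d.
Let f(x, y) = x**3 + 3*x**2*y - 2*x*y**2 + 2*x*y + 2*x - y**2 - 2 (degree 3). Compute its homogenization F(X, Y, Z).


F(X, Y, Z) = X**3 + 3*X**2*Y - 2*X*Y**2 + 2*X*Y*Z + 2*X*Z**2 - Y**2*Z - 2*Z**3

deg(f) = 3.
Substitute x = X/Z, y = Y/Z into f, then multiply by Z^3.
  monomial 1·x^3·y^0 ↦ 1·X^3·Y^0·Z^0.
  monomial 3·x^2·y^1 ↦ 3·X^2·Y^1·Z^0.
  monomial -2·x^1·y^2 ↦ -2·X^1·Y^2·Z^0.
  monomial 2·x^1·y^1 ↦ 2·X^1·Y^1·Z^1.
  monomial 2·x^1·y^0 ↦ 2·X^1·Y^0·Z^2.
  monomial -1·x^0·y^2 ↦ -1·X^0·Y^2·Z^1.
  monomial -2·x^0·y^0 ↦ -2·X^0·Y^0·Z^3.
Collecting: F(X, Y, Z) = X**3 + 3*X**2*Y - 2*X*Y**2 + 2*X*Y*Z + 2*X*Z**2 - Y**2*Z - 2*Z**3.


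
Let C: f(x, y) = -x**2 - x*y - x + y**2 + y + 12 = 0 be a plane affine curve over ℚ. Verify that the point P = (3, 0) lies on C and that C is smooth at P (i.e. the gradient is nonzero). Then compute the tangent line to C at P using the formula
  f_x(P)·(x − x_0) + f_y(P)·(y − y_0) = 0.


Tangent line at P: -7*x - 2*y + 21 = 0.

Step 1: f(3, 0) = 0, so P lies on C.
Step 2: partial derivatives
  f_x(x, y) = -2*x - y - 1, f_y(x, y) = -x + 2*y + 1.
  f_x(P) = -7, f_y(P) = -2 (gradient nonzero, so P is smooth).
Step 3: tangent line at P: -7·(x − 3) + -2·(y − 0) = 0.
Expanding: -7*x - 2*y + 21 = 0.


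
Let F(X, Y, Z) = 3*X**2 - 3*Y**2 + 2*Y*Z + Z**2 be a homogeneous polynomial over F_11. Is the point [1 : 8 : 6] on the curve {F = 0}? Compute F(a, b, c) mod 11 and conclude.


F(1,8,6) ≡ 9 (mod 11); P is NOT on the curve.

Evaluate F(1, 8, 6) term-by-term (mod 11).
  3*X**2 ↦ 3·1·1·1 = 3
  -3*Y**2 ↦ -3·1·64·1 = -192
  2*Y*Z ↦ 2·1·8·6 = 96
  Z**2 ↦ 1·1·1·36 = 36
Sum: F(1, 8, 6) = (3) + (-192) + (96) + (36) = -57.
Reducing mod 11: -57 ≡ 9 (mod 11).
Since F(a, b, c) ≡ 9 ≠ 0 (mod 11), P does NOT lie on the curve.


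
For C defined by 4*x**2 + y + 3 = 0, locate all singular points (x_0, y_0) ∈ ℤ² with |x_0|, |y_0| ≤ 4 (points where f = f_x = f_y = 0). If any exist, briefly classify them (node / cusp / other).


No singular points in the scanned grid; C is smooth there.

Compute partial derivatives:
  f_x = 8*x.
  f_y = 1.
f_y = 1 is a nonzero constant, so f_y never vanishes: no point (x, y) can satisfy f = f_x = f_y = 0. In particular no (x, y) ∈ {−4, ..., 4}² is singular; the curve is smooth.


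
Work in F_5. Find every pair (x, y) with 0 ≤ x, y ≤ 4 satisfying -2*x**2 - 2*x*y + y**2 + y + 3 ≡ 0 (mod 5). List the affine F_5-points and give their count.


Affine F_5-points: {(0, 1), (0, 3), (2, 0), (2, 3), (3, 0), (4, 1)}; count = 6.

For each of the 25 pairs (x, y) ∈ F_5², evaluate f(x, y) mod 5. Record the zeros.
  x = 0: [0↦3, 1↦0, 2↦4, 3↦0, 4↦3]  zeros at y ∈ {1, 3}
  x = 1: [0↦1, 1↦1, 2↦3, 3↦2, 4↦3]  zeros at y ∈ ∅
  x = 2: [0↦0, 1↦3, 2↦3, 3↦0, 4↦4]  zeros at y ∈ {0, 3}
  x = 3: [0↦0, 1↦1, 2↦4, 3↦4, 4↦1]  zeros at y ∈ {0}
  x = 4: [0↦1, 1↦0, 2↦1, 3↦4, 4↦4]  zeros at y ∈ {1}
Collecting zeros: affine points = {(0, 1), (0, 3), (2, 0), (2, 3), (3, 0), (4, 1)}.
Total count |C(F_5)_aff| = 6.


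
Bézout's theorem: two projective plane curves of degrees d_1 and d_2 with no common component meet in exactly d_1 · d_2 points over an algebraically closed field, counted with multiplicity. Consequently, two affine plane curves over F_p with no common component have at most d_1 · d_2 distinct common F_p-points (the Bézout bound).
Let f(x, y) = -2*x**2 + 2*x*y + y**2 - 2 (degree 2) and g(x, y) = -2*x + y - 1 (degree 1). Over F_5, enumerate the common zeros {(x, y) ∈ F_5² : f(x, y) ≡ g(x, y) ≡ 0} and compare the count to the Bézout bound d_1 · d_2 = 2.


Common zeros: {(2, 0)}; count = 1; Bézout bound = 2.

deg(f) = 2, deg(g) = 1, so Bézout bound = 2.
Scan x ∈ F_5. For each x, list the y ∈ F_5 with f(x, y) ≡ 0 and those with g(x, y) ≡ 0 (mod 5); the common zeros in that column are the intersection.
  x = 0: f ≡ 0 at y ∈ ∅; g ≡ 0 at y ∈ {1}; common: ∅.
  x = 1: f ≡ 0 at y ∈ {4}; g ≡ 0 at y ∈ {3}; common: ∅.
  x = 2: f ≡ 0 at y ∈ {0, 1}; g ≡ 0 at y ∈ {0}; common: {0}.
  x = 3: f ≡ 0 at y ∈ {0, 4}; g ≡ 0 at y ∈ {2}; common: ∅.
  x = 4: f ≡ 0 at y ∈ {1}; g ≡ 0 at y ∈ {4}; common: ∅.
Collecting: common zeros = {(2, 0)}, so the count is 1.
Comparison with the Bézout bound: 1 ≤ 2 = deg(f)·deg(g), as expected for curves with no common component (the affine F_5-count falls short of the bound because intersections may lie at infinity, over extension fields, or carry multiplicity).


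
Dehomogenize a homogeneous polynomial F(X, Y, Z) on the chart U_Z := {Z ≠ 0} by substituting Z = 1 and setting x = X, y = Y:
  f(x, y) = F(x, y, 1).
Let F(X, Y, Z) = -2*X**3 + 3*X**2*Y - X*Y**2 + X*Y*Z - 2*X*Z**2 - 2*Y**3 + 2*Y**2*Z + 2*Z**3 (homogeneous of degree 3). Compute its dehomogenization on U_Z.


f(x, y) = -2*x**3 + 3*x**2*y - x*y**2 + x*y - 2*x - 2*y**3 + 2*y**2 + 2

On U_Z we set Z = 1. Each monomial c·X^i·Y^j·Z^k in F becomes c·x^i·y^j·1^k = c·x^i·y^j.
Substituting Z = 1: F(X, Y, 1) = -2*x**3 + 3*x**2*y - x*y**2 + x*y - 2*x - 2*y**3 + 2*y**2 + 2.
Note: deg(f) ≤ deg(F) = 3; strict inequality happens when F is divisible by Z (lost terms).


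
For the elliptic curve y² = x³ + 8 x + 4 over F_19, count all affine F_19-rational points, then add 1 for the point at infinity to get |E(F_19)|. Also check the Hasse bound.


Affine points = {(0, 2), (0, 17), (2, 3), (2, 16), (3, 6), (3, 13), (4, 9), (4, 10), (5, 6), (5, 13), (7, 2), (7, 17), (9, 8), (9, 11), (10, 1), (10, 18), (11, 6), (11, 13), (12, 2), (12, 17), (13, 5), (13, 14)}; affine count = 22; |E(F_19)| = 23.

Discriminant check: Δ ∝ 4a³ + 27b² = 4·8³ + 27·4² = 4·512 + 27·16 ≡ 10 (mod 19). Nonzero ⇒ E is nonsingular.
For each x ∈ F_19, compute rhs = x³ + 8·x + 4 mod 19, then count y ∈ F_19 with y² ≡ rhs.
  x = 0: rhs = 4, matching y values: 2, 17 (2 points).
  x = 1: rhs = 13, matching y values: none (0 points).
  x = 2: rhs = 9, matching y values: 3, 16 (2 points).
  x = 3: rhs = 17, matching y values: 6, 13 (2 points).
  x = 4: rhs = 5, matching y values: 9, 10 (2 points).
  x = 5: rhs = 17, matching y values: 6, 13 (2 points).
  x = 6: rhs = 2, matching y values: none (0 points).
  x = 7: rhs = 4, matching y values: 2, 17 (2 points).
  x = 8: rhs = 10, matching y values: none (0 points).
  x = 9: rhs = 7, matching y values: 8, 11 (2 points).
  x = 10: rhs = 1, matching y values: 1, 18 (2 points).
  x = 11: rhs = 17, matching y values: 6, 13 (2 points).
  x = 12: rhs = 4, matching y values: 2, 17 (2 points).
  x = 13: rhs = 6, matching y values: 5, 14 (2 points).
  x = 14: rhs = 10, matching y values: none (0 points).
  x = 15: rhs = 3, matching y values: none (0 points).
  x = 16: rhs = 10, matching y values: none (0 points).
  x = 17: rhs = 18, matching y values: none (0 points).
  x = 18: rhs = 14, matching y values: none (0 points).
Total affine count: 22.
Full point count |E(F_19)| = 22 + 1 = 23.
Hasse bound: |23 − (19+1)| = |3| = 3 ≤ 2√19 ≈ 8.7178 ✓.


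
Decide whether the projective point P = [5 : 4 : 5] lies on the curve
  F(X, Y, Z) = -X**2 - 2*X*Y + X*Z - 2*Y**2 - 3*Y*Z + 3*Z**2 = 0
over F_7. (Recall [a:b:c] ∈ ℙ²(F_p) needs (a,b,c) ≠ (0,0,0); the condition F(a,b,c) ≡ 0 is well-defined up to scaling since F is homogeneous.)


F(5,4,5) ≡ 6 (mod 7); P is NOT on the curve.

Evaluate F(5, 4, 5) term-by-term (mod 7).
  -X**2 ↦ -1·25·1·1 = -25
  -2*X*Y ↦ -2·5·4·1 = -40
  X*Z ↦ 1·5·1·5 = 25
  -2*Y**2 ↦ -2·1·16·1 = -32
  -3*Y*Z ↦ -3·1·4·5 = -60
  3*Z**2 ↦ 3·1·1·25 = 75
Sum: F(5, 4, 5) = (-25) + (-40) + (25) + (-32) + (-60) + (75) = -57.
Reducing mod 7: -57 ≡ 6 (mod 7).
Since F(a, b, c) ≡ 6 ≠ 0 (mod 7), P does NOT lie on the curve.


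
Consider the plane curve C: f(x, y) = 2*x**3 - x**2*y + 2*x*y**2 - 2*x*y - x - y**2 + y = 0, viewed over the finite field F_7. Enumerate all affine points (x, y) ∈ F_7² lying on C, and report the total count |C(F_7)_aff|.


Affine F_7-points: {(0, 0), (0, 1), (1, 1), (2, 0), (3, 1), (3, 6), (4, 6), (5, 0), (5, 3)}; count = 9.

For each of the 49 pairs (x, y) ∈ F_7², evaluate f(x, y) mod 7. Record the zeros.
  x = 0: [0↦0, 1↦0, 2↦5, 3↦1, 4↦2, 5↦1, 6↦5]  zeros at y ∈ {0, 1}
  x = 1: [0↦1, 1↦0, 2↦1, 3↦4, 4↦2, 5↦2, 6↦4]  zeros at y ∈ {1}
  x = 2: [0↦0, 1↦3, 2↦5, 3↦6, 4↦6, 5↦5, 6↦3]  zeros at y ∈ {0}
  x = 3: [0↦2, 1↦0, 2↦1, 3↦5, 4↦5, 5↦1, 6↦0]  zeros at y ∈ {1, 6}
  x = 4: [0↦5, 1↦3, 2↦1, 3↦6, 4↦4, 5↦2, 6↦0]  zeros at y ∈ {6}
  x = 5: [0↦0, 1↦3, 2↦3, 3↦0, 4↦1, 5↦6, 6↦1]  zeros at y ∈ {0, 3}
  x = 6: [0↦6, 1↦5, 2↦5, 3↦6, 4↦1, 5↦4, 6↦1]  zeros at y ∈ ∅
Collecting zeros: affine points = {(0, 0), (0, 1), (1, 1), (2, 0), (3, 1), (3, 6), (4, 6), (5, 0), (5, 3)}.
Total count |C(F_7)_aff| = 9.


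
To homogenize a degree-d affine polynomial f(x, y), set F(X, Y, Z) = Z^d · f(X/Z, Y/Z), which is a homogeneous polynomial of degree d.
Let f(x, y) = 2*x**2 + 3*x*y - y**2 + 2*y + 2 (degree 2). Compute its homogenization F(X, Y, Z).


F(X, Y, Z) = 2*X**2 + 3*X*Y - Y**2 + 2*Y*Z + 2*Z**2

deg(f) = 2.
Substitute x = X/Z, y = Y/Z into f, then multiply by Z^2.
  monomial 2·x^2·y^0 ↦ 2·X^2·Y^0·Z^0.
  monomial 3·x^1·y^1 ↦ 3·X^1·Y^1·Z^0.
  monomial -1·x^0·y^2 ↦ -1·X^0·Y^2·Z^0.
  monomial 2·x^0·y^1 ↦ 2·X^0·Y^1·Z^1.
  monomial 2·x^0·y^0 ↦ 2·X^0·Y^0·Z^2.
Collecting: F(X, Y, Z) = 2*X**2 + 3*X*Y - Y**2 + 2*Y*Z + 2*Z**2.


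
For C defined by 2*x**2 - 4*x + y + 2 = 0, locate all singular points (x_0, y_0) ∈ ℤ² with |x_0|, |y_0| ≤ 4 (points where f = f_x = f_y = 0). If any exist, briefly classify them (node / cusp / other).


No singular points in the scanned grid; C is smooth there.

Compute partial derivatives:
  f_x = 4*x - 4.
  f_y = 1.
f_y = 1 is a nonzero constant, so f_y never vanishes: no point (x, y) can satisfy f = f_x = f_y = 0. In particular no (x, y) ∈ {−4, ..., 4}² is singular; the curve is smooth.


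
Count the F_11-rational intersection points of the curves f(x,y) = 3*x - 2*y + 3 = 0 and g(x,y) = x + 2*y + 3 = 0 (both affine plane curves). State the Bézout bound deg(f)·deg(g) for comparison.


Common zeros: {(4, 2)}; count = 1; Bézout bound = 1.

deg(f) = 1, deg(g) = 1, so Bézout bound = 1.
Scan x ∈ F_11. For each x, list the y ∈ F_11 with f(x, y) ≡ 0 and those with g(x, y) ≡ 0 (mod 11); the common zeros in that column are the intersection.
  x = 0: f ≡ 0 at y ∈ {7}; g ≡ 0 at y ∈ {4}; common: ∅.
  x = 1: f ≡ 0 at y ∈ {3}; g ≡ 0 at y ∈ {9}; common: ∅.
  x = 2: f ≡ 0 at y ∈ {10}; g ≡ 0 at y ∈ {3}; common: ∅.
  x = 3: f ≡ 0 at y ∈ {6}; g ≡ 0 at y ∈ {8}; common: ∅.
  x = 4: f ≡ 0 at y ∈ {2}; g ≡ 0 at y ∈ {2}; common: {2}.
  x = 5: f ≡ 0 at y ∈ {9}; g ≡ 0 at y ∈ {7}; common: ∅.
  x = 6: f ≡ 0 at y ∈ {5}; g ≡ 0 at y ∈ {1}; common: ∅.
  x = 7: f ≡ 0 at y ∈ {1}; g ≡ 0 at y ∈ {6}; common: ∅.
  x = 8: f ≡ 0 at y ∈ {8}; g ≡ 0 at y ∈ {0}; common: ∅.
  x = 9: f ≡ 0 at y ∈ {4}; g ≡ 0 at y ∈ {5}; common: ∅.
  x = 10: f ≡ 0 at y ∈ {0}; g ≡ 0 at y ∈ {10}; common: ∅.
Collecting: common zeros = {(4, 2)}, so the count is 1.
Comparison with the Bézout bound: 1 ≤ 1 = deg(f)·deg(g), as expected for curves with no common component (the bound is attained).


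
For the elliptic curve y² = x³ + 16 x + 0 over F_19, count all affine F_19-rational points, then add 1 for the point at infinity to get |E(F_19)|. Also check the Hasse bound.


Affine points = {(0, 0), (1, 6), (1, 13), (10, 1), (10, 18), (11, 5), (11, 14), (12, 1), (12, 18), (13, 7), (13, 12), (14, 2), (14, 17), (15, 9), (15, 10), (16, 1), (16, 18), (17, 6), (17, 13)}; affine count = 19; |E(F_19)| = 20.

Discriminant check: Δ ∝ 4a³ + 27b² = 4·16³ + 27·0² = 4·4096 + 27·0 ≡ 6 (mod 19). Nonzero ⇒ E is nonsingular.
For each x ∈ F_19, compute rhs = x³ + 16·x + 0 mod 19, then count y ∈ F_19 with y² ≡ rhs.
  x = 0: rhs = 0, matching y values: 0 (1 points).
  x = 1: rhs = 17, matching y values: 6, 13 (2 points).
  x = 2: rhs = 2, matching y values: none (0 points).
  x = 3: rhs = 18, matching y values: none (0 points).
  x = 4: rhs = 14, matching y values: none (0 points).
  x = 5: rhs = 15, matching y values: none (0 points).
  x = 6: rhs = 8, matching y values: none (0 points).
  x = 7: rhs = 18, matching y values: none (0 points).
  x = 8: rhs = 13, matching y values: none (0 points).
  x = 9: rhs = 18, matching y values: none (0 points).
  x = 10: rhs = 1, matching y values: 1, 18 (2 points).
  x = 11: rhs = 6, matching y values: 5, 14 (2 points).
  x = 12: rhs = 1, matching y values: 1, 18 (2 points).
  x = 13: rhs = 11, matching y values: 7, 12 (2 points).
  x = 14: rhs = 4, matching y values: 2, 17 (2 points).
  x = 15: rhs = 5, matching y values: 9, 10 (2 points).
  x = 16: rhs = 1, matching y values: 1, 18 (2 points).
  x = 17: rhs = 17, matching y values: 6, 13 (2 points).
  x = 18: rhs = 2, matching y values: none (0 points).
Total affine count: 19.
Full point count |E(F_19)| = 19 + 1 = 20.
Hasse bound: |20 − (19+1)| = |0| = 0 ≤ 2√19 ≈ 8.7178 ✓.


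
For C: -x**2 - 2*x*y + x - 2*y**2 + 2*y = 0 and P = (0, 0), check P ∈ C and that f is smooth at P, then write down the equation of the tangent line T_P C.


Tangent line at P: x + 2*y = 0.

Step 1: f(0, 0) = 0, so P lies on C.
Step 2: partial derivatives
  f_x(x, y) = -2*x - 2*y + 1, f_y(x, y) = -2*x - 4*y + 2.
  f_x(P) = 1, f_y(P) = 2 (gradient nonzero, so P is smooth).
Step 3: tangent line at P: 1·(x − 0) + 2·(y − 0) = 0.
Expanding: x + 2*y = 0.


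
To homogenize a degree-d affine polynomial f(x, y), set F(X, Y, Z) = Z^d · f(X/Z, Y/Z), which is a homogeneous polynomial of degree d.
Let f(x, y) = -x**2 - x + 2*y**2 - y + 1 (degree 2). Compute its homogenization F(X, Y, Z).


F(X, Y, Z) = -X**2 - X*Z + 2*Y**2 - Y*Z + Z**2

deg(f) = 2.
Substitute x = X/Z, y = Y/Z into f, then multiply by Z^2.
  monomial -1·x^2·y^0 ↦ -1·X^2·Y^0·Z^0.
  monomial -1·x^1·y^0 ↦ -1·X^1·Y^0·Z^1.
  monomial 2·x^0·y^2 ↦ 2·X^0·Y^2·Z^0.
  monomial -1·x^0·y^1 ↦ -1·X^0·Y^1·Z^1.
  monomial 1·x^0·y^0 ↦ 1·X^0·Y^0·Z^2.
Collecting: F(X, Y, Z) = -X**2 - X*Z + 2*Y**2 - Y*Z + Z**2.


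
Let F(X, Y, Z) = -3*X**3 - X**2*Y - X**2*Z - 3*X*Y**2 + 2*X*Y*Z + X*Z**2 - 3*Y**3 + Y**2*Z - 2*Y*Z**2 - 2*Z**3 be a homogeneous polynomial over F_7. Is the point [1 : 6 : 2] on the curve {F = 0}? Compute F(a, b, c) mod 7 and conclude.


F(1,6,2) ≡ 4 (mod 7); P is NOT on the curve.

Evaluate F(1, 6, 2) term-by-term (mod 7).
  -3*X**3 ↦ -3·1·1·1 = -3
  -X**2*Y ↦ -1·1·6·1 = -6
  -X**2*Z ↦ -1·1·1·2 = -2
  -3*X*Y**2 ↦ -3·1·36·1 = -108
  2*X*Y*Z ↦ 2·1·6·2 = 24
  X*Z**2 ↦ 1·1·1·4 = 4
  -3*Y**3 ↦ -3·1·216·1 = -648
  Y**2*Z ↦ 1·1·36·2 = 72
  -2*Y*Z**2 ↦ -2·1·6·4 = -48
  -2*Z**3 ↦ -2·1·1·8 = -16
Sum: F(1, 6, 2) = (-3) + (-6) + (-2) + (-108) + (24) + (4) + (-648) + (72) + (-48) + (-16) = -731.
Reducing mod 7: -731 ≡ 4 (mod 7).
Since F(a, b, c) ≡ 4 ≠ 0 (mod 7), P does NOT lie on the curve.


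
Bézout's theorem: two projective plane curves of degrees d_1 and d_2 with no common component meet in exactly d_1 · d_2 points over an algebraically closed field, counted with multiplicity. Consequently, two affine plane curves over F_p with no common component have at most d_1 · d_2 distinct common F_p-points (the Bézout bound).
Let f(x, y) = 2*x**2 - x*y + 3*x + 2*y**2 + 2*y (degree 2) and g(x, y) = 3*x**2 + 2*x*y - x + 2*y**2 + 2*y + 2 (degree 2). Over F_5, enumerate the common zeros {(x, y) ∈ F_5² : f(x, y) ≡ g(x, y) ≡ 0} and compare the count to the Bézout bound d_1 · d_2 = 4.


Common zeros: {(1, 2), (3, 4)}; count = 2; Bézout bound = 4.

deg(f) = 2, deg(g) = 2, so Bézout bound = 4.
Scan x ∈ F_5. For each x, list the y ∈ F_5 with f(x, y) ≡ 0 and those with g(x, y) ≡ 0 (mod 5); the common zeros in that column are the intersection.
  x = 0: f ≡ 0 at y ∈ {0, 4}; g ≡ 0 at y ∈ ∅; common: ∅.
  x = 1: f ≡ 0 at y ∈ {0, 2}; g ≡ 0 at y ∈ {1, 2}; common: {2}.
  x = 2: f ≡ 0 at y ∈ ∅; g ≡ 0 at y ∈ {1}; common: ∅.
  x = 3: f ≡ 0 at y ∈ {4}; g ≡ 0 at y ∈ {2, 4}; common: {4}.
  x = 4: f ≡ 0 at y ∈ ∅; g ≡ 0 at y ∈ ∅; common: ∅.
Collecting: common zeros = {(1, 2), (3, 4)}, so the count is 2.
Comparison with the Bézout bound: 2 ≤ 4 = deg(f)·deg(g), as expected for curves with no common component (the affine F_5-count falls short of the bound because intersections may lie at infinity, over extension fields, or carry multiplicity).


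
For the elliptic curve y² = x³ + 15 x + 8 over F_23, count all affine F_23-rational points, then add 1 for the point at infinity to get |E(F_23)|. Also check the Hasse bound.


Affine points = {(0, 10), (0, 13), (1, 1), (1, 22), (2, 0), (5, 1), (5, 22), (10, 10), (10, 13), (11, 3), (11, 20), (13, 10), (13, 13), (14, 8), (14, 15), (17, 1), (17, 22), (21, 4), (21, 19)}; affine count = 19; |E(F_23)| = 20.

Discriminant check: Δ ∝ 4a³ + 27b² = 4·15³ + 27·8² = 4·3375 + 27·64 ≡ 2 (mod 23). Nonzero ⇒ E is nonsingular.
For each x ∈ F_23, compute rhs = x³ + 15·x + 8 mod 23, then count y ∈ F_23 with y² ≡ rhs.
  x = 0: rhs = 8, matching y values: 10, 13 (2 points).
  x = 1: rhs = 1, matching y values: 1, 22 (2 points).
  x = 2: rhs = 0, matching y values: 0 (1 points).
  x = 3: rhs = 11, matching y values: none (0 points).
  x = 4: rhs = 17, matching y values: none (0 points).
  x = 5: rhs = 1, matching y values: 1, 22 (2 points).
  x = 6: rhs = 15, matching y values: none (0 points).
  x = 7: rhs = 19, matching y values: none (0 points).
  x = 8: rhs = 19, matching y values: none (0 points).
  x = 9: rhs = 21, matching y values: none (0 points).
  x = 10: rhs = 8, matching y values: 10, 13 (2 points).
  x = 11: rhs = 9, matching y values: 3, 20 (2 points).
  x = 12: rhs = 7, matching y values: none (0 points).
  x = 13: rhs = 8, matching y values: 10, 13 (2 points).
  x = 14: rhs = 18, matching y values: 8, 15 (2 points).
  x = 15: rhs = 20, matching y values: none (0 points).
  x = 16: rhs = 20, matching y values: none (0 points).
  x = 17: rhs = 1, matching y values: 1, 22 (2 points).
  x = 18: rhs = 15, matching y values: none (0 points).
  x = 19: rhs = 22, matching y values: none (0 points).
  x = 20: rhs = 5, matching y values: none (0 points).
  x = 21: rhs = 16, matching y values: 4, 19 (2 points).
  x = 22: rhs = 15, matching y values: none (0 points).
Total affine count: 19.
Full point count |E(F_23)| = 19 + 1 = 20.
Hasse bound: |20 − (23+1)| = |-4| = 4 ≤ 2√23 ≈ 9.5917 ✓.
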